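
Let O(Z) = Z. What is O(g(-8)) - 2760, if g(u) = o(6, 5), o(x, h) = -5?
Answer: -2765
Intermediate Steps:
g(u) = -5
O(g(-8)) - 2760 = -5 - 2760 = -2765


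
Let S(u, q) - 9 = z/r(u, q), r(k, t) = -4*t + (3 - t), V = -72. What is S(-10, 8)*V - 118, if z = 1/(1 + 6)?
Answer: -198322/259 ≈ -765.72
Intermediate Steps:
r(k, t) = 3 - 5*t
z = 1/7 ≈ 0.14286
S(u, q) = 9 + 1/(7*(3 - 5*q))
S(-10, 8)*V - 118 = (5*(-38 + 63*8)/(7*(-3 + 5*8)))*(-72) - 118 = (5*(-38 + 504)/(7*(-3 + 40)))*(-72) - 118 = ((5/7)*466/37)*(-72) - 118 = ((5/7)*(1/37)*466)*(-72) - 118 = (2330/259)*(-72) - 118 = -167760/259 - 118 = -198322/259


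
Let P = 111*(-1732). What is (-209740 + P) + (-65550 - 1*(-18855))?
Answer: -448687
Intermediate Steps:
P = -192252
(-209740 + P) + (-65550 - 1*(-18855)) = (-209740 - 192252) + (-65550 - 1*(-18855)) = -401992 + (-65550 + 18855) = -401992 - 46695 = -448687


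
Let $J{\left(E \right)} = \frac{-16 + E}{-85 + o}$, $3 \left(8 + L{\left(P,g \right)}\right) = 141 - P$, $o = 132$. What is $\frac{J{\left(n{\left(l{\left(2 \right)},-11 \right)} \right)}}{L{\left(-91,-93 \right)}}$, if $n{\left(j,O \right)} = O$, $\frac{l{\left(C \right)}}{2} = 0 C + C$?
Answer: $- \frac{81}{9776} \approx -0.0082856$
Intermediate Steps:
$L{\left(P,g \right)} = 39 - \frac{P}{3}$ ($L{\left(P,g \right)} = -8 + \frac{141 - P}{3} = -8 - \left(-47 + \frac{P}{3}\right) = 39 - \frac{P}{3}$)
$l{\left(C \right)} = 2 C$ ($l{\left(C \right)} = 2 \left(0 C + C\right) = 2 \left(0 + C\right) = 2 C$)
$J{\left(E \right)} = - \frac{16}{47} + \frac{E}{47}$ ($J{\left(E \right)} = \frac{-16 + E}{-85 + 132} = \frac{-16 + E}{47} = \left(-16 + E\right) \frac{1}{47} = - \frac{16}{47} + \frac{E}{47}$)
$\frac{J{\left(n{\left(l{\left(2 \right)},-11 \right)} \right)}}{L{\left(-91,-93 \right)}} = \frac{- \frac{16}{47} + \frac{1}{47} \left(-11\right)}{39 - - \frac{91}{3}} = \frac{- \frac{16}{47} - \frac{11}{47}}{39 + \frac{91}{3}} = - \frac{27}{47 \cdot \frac{208}{3}} = \left(- \frac{27}{47}\right) \frac{3}{208} = - \frac{81}{9776}$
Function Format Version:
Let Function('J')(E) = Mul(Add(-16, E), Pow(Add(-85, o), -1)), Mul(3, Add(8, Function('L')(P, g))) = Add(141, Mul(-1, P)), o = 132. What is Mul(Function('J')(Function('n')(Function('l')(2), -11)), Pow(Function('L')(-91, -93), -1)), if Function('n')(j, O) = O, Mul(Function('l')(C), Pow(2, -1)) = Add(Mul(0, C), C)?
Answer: Rational(-81, 9776) ≈ -0.0082856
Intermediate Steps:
Function('L')(P, g) = Add(39, Mul(Rational(-1, 3), P)) (Function('L')(P, g) = Add(-8, Mul(Rational(1, 3), Add(141, Mul(-1, P)))) = Add(-8, Add(47, Mul(Rational(-1, 3), P))) = Add(39, Mul(Rational(-1, 3), P)))
Function('l')(C) = Mul(2, C) (Function('l')(C) = Mul(2, Add(Mul(0, C), C)) = Mul(2, Add(0, C)) = Mul(2, C))
Function('J')(E) = Add(Rational(-16, 47), Mul(Rational(1, 47), E)) (Function('J')(E) = Mul(Add(-16, E), Pow(Add(-85, 132), -1)) = Mul(Add(-16, E), Pow(47, -1)) = Mul(Add(-16, E), Rational(1, 47)) = Add(Rational(-16, 47), Mul(Rational(1, 47), E)))
Mul(Function('J')(Function('n')(Function('l')(2), -11)), Pow(Function('L')(-91, -93), -1)) = Mul(Add(Rational(-16, 47), Mul(Rational(1, 47), -11)), Pow(Add(39, Mul(Rational(-1, 3), -91)), -1)) = Mul(Add(Rational(-16, 47), Rational(-11, 47)), Pow(Add(39, Rational(91, 3)), -1)) = Mul(Rational(-27, 47), Pow(Rational(208, 3), -1)) = Mul(Rational(-27, 47), Rational(3, 208)) = Rational(-81, 9776)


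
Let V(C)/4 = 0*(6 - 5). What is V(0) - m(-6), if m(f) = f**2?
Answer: -36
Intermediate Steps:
V(C) = 0 (V(C) = 4*(0*(6 - 5)) = 4*(0*1) = 4*0 = 0)
V(0) - m(-6) = 0 - 1*(-6)**2 = 0 - 1*36 = 0 - 36 = -36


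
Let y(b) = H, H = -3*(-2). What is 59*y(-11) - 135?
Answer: 219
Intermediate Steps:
H = 6
y(b) = 6
59*y(-11) - 135 = 59*6 - 135 = 354 - 135 = 219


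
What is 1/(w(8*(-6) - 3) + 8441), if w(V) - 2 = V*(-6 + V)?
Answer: 1/11350 ≈ 8.8106e-5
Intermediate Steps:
w(V) = 2 + V*(-6 + V)
1/(w(8*(-6) - 3) + 8441) = 1/((2 + (8*(-6) - 3)² - 6*(8*(-6) - 3)) + 8441) = 1/((2 + (-48 - 3)² - 6*(-48 - 3)) + 8441) = 1/((2 + (-51)² - 6*(-51)) + 8441) = 1/((2 + 2601 + 306) + 8441) = 1/(2909 + 8441) = 1/11350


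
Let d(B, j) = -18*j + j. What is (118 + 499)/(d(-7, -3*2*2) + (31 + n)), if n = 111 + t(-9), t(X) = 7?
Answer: 617/353 ≈ 1.7479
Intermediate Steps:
d(B, j) = -17*j
n = 118 (n = 111 + 7 = 118)
(118 + 499)/(d(-7, -3*2*2) + (31 + n)) = (118 + 499)/(-17*(-3*2)*2 + (31 + 118)) = 617/(-(-102)*2 + 149) = 617/(-17*(-12) + 149) = 617/(204 + 149) = 617/353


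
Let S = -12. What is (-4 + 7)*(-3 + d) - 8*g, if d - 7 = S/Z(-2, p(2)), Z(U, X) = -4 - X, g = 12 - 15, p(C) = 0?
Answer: 45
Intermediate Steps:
g = -3
d = 10 (d = 7 - 12/(-4 - 1*0) = 7 - 12/(-4 + 0) = 7 - 12/(-4) = 7 - 12*(-¼) = 7 + 3 = 10)
(-4 + 7)*(-3 + d) - 8*g = (-4 + 7)*(-3 + 10) - 8*(-3) = 3*7 + 24 = 21 + 24 = 45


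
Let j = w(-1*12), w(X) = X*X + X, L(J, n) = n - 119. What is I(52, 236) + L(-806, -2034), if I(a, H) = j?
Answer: -2021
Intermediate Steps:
L(J, n) = -119 + n
w(X) = X + X² (w(X) = X² + X = X + X²)
j = 132 (j = (-1*12)*(1 - 1*12) = -12*(1 - 12) = -12*(-11) = 132)
I(a, H) = 132
I(52, 236) + L(-806, -2034) = 132 + (-119 - 2034) = 132 - 2153 = -2021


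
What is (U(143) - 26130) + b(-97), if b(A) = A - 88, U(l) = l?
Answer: -26172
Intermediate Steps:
b(A) = -88 + A
(U(143) - 26130) + b(-97) = (143 - 26130) + (-88 - 97) = -25987 - 185 = -26172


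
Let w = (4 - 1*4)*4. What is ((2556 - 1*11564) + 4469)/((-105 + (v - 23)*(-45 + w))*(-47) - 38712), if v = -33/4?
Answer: 356/7833 ≈ 0.045449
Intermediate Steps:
w = 0 (w = (4 - 4)*4 = 0*4 = 0)
v = -33/4 (v = -33*1/4 = -33/4 ≈ -8.2500)
((2556 - 1*11564) + 4469)/((-105 + (v - 23)*(-45 + w))*(-47) - 38712) = ((2556 - 1*11564) + 4469)/((-105 + (-33/4 - 23)*(-45 + 0))*(-47) - 38712) = ((2556 - 11564) + 4469)/((-105 - 125/4*(-45))*(-47) - 38712) = (-9008 + 4469)/((-105 + 5625/4)*(-47) - 38712) = -4539/((5205/4)*(-47) - 38712) = -4539/(-244635/4 - 38712) = -4539/(-399483/4) = -4539*(-4/399483) = 356/7833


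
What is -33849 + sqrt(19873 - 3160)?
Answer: -33849 + 3*sqrt(1857) ≈ -33720.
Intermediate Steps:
-33849 + sqrt(19873 - 3160) = -33849 + sqrt(16713) = -33849 + 3*sqrt(1857)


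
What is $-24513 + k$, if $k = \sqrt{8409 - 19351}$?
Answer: $-24513 + i \sqrt{10942} \approx -24513.0 + 104.6 i$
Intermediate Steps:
$k = i \sqrt{10942}$ ($k = \sqrt{-10942} = i \sqrt{10942} \approx 104.6 i$)
$-24513 + k = -24513 + i \sqrt{10942}$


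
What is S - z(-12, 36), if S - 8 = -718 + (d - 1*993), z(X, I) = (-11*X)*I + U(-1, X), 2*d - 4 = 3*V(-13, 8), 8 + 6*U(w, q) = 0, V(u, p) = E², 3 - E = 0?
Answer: -38629/6 ≈ -6438.2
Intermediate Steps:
E = 3 (E = 3 - 1*0 = 3 + 0 = 3)
V(u, p) = 9 (V(u, p) = 3² = 9)
U(w, q) = -4/3 (U(w, q) = -4/3 + (⅙)*0 = -4/3 + 0 = -4/3)
d = 31/2 (d = 2 + (3*9)/2 = 2 + (½)*27 = 2 + 27/2 = 31/2 ≈ 15.500)
z(X, I) = -4/3 - 11*I*X (z(X, I) = (-11*X)*I - 4/3 = -11*I*X - 4/3 = -4/3 - 11*I*X)
S = -3375/2 (S = 8 + (-718 + (31/2 - 1*993)) = 8 + (-718 + (31/2 - 993)) = 8 + (-718 - 1955/2) = 8 - 3391/2 = -3375/2 ≈ -1687.5)
S - z(-12, 36) = -3375/2 - (-4/3 - 11*36*(-12)) = -3375/2 - (-4/3 + 4752) = -3375/2 - 1*14252/3 = -3375/2 - 14252/3 = -38629/6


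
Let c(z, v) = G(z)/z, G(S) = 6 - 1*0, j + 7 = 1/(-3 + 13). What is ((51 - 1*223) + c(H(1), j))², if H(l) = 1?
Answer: 27556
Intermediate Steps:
j = -69/10 (j = -7 + 1/(-3 + 13) = -7 + 1/10 = -7 + ⅒ = -69/10 ≈ -6.9000)
G(S) = 6 (G(S) = 6 + 0 = 6)
c(z, v) = 6/z
((51 - 1*223) + c(H(1), j))² = ((51 - 1*223) + 6/1)² = ((51 - 223) + 6*1)² = (-172 + 6)² = (-166)² = 27556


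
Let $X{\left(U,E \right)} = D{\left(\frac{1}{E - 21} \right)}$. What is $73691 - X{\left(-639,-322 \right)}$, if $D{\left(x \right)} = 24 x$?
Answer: $\frac{25276037}{343} \approx 73691.0$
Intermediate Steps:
$X{\left(U,E \right)} = \frac{24}{-21 + E}$ ($X{\left(U,E \right)} = \frac{24}{E - 21} = \frac{24}{-21 + E}$)
$73691 - X{\left(-639,-322 \right)} = 73691 - \frac{24}{-21 - 322} = 73691 - \frac{24}{-343} = 73691 - 24 \left(- \frac{1}{343}\right) = 73691 - - \frac{24}{343} = 73691 + \frac{24}{343} = \frac{25276037}{343}$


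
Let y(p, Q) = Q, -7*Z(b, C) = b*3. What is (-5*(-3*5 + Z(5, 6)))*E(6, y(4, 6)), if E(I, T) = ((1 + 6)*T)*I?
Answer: 21600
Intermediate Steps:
Z(b, C) = -3*b/7 (Z(b, C) = -b*3/7 = -3*b/7)
E(I, T) = 7*I*T (E(I, T) = (7*T)*I = 7*I*T)
(-5*(-3*5 + Z(5, 6)))*E(6, y(4, 6)) = (-5*(-3*5 - 3/7*5))*(7*6*6) = -5*(-15 - 15/7)*252 = -5*(-120/7)*252 = (600/7)*252 = 21600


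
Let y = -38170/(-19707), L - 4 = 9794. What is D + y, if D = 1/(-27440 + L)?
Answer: 673375433/347670894 ≈ 1.9368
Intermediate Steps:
L = 9798 (L = 4 + 9794 = 9798)
y = 38170/19707 (y = -38170*(-1/19707) = 38170/19707 ≈ 1.9369)
D = -1/17642 (D = 1/(-27440 + 9798) = 1/(-17642) = -1/17642 ≈ -5.6683e-5)
D + y = -1/17642 + 38170/19707 = 673375433/347670894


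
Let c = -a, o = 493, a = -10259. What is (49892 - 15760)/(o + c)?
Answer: 1219/384 ≈ 3.1745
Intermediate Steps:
c = 10259 (c = -1*(-10259) = 10259)
(49892 - 15760)/(o + c) = (49892 - 15760)/(493 + 10259) = 34132/10752 = 34132*(1/10752) = 1219/384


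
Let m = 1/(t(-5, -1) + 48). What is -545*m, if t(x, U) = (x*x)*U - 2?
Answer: -545/21 ≈ -25.952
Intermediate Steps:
t(x, U) = -2 + U*x² (t(x, U) = x²*U - 2 = U*x² - 2 = -2 + U*x²)
m = 1/21 (m = 1/((-2 - 1*(-5)²) + 48) = 1/((-2 - 1*25) + 48) = 1/((-2 - 25) + 48) = 1/(-27 + 48) = 1/21 ≈ 0.047619)
-545*m = -545*1/21 = -545/21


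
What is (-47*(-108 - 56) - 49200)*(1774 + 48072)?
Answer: -2068210232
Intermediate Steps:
(-47*(-108 - 56) - 49200)*(1774 + 48072) = (-47*(-164) - 49200)*49846 = (7708 - 49200)*49846 = -41492*49846 = -2068210232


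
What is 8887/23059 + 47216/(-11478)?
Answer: -493374379/132335601 ≈ -3.7282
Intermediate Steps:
8887/23059 + 47216/(-11478) = 8887*(1/23059) + 47216*(-1/11478) = 8887/23059 - 23608/5739 = -493374379/132335601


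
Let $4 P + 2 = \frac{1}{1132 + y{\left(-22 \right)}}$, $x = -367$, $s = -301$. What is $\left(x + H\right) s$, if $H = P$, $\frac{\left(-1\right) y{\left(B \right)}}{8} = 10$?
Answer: $\frac{465478139}{4208} \approx 1.1062 \cdot 10^{5}$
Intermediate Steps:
$y{\left(B \right)} = -80$ ($y{\left(B \right)} = \left(-8\right) 10 = -80$)
$P = - \frac{2103}{4208}$ ($P = - \frac{1}{2} + \frac{1}{4 \left(1132 - 80\right)} = - \frac{1}{2} + \frac{1}{4 \cdot 1052} = - \frac{1}{2} + \frac{1}{4} \cdot \frac{1}{1052} = - \frac{1}{2} + \frac{1}{4208} = - \frac{2103}{4208} \approx -0.49976$)
$H = - \frac{2103}{4208} \approx -0.49976$
$\left(x + H\right) s = \left(-367 - \frac{2103}{4208}\right) \left(-301\right) = \left(- \frac{1546439}{4208}\right) \left(-301\right) = \frac{465478139}{4208}$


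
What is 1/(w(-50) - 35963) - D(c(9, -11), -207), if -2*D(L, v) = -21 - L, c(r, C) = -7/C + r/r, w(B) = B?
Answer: -8967259/792286 ≈ -11.318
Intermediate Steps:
c(r, C) = 1 - 7/C (c(r, C) = -7/C + 1 = 1 - 7/C)
D(L, v) = 21/2 + L/2 (D(L, v) = -(-21 - L)/2 = 21/2 + L/2)
1/(w(-50) - 35963) - D(c(9, -11), -207) = 1/(-50 - 35963) - (21/2 + ((-7 - 11)/(-11))/2) = 1/(-36013) - (21/2 + (-1/11*(-18))/2) = -1/36013 - (21/2 + (½)*(18/11)) = -1/36013 - (21/2 + 9/11) = -1/36013 - 1*249/22 = -1/36013 - 249/22 = -8967259/792286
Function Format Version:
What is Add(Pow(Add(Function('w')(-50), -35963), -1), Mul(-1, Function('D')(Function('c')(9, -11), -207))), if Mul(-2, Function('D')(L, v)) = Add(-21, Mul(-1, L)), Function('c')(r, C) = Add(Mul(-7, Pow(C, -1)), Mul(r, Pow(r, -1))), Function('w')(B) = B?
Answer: Rational(-8967259, 792286) ≈ -11.318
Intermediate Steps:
Function('c')(r, C) = Add(1, Mul(-7, Pow(C, -1))) (Function('c')(r, C) = Add(Mul(-7, Pow(C, -1)), 1) = Add(1, Mul(-7, Pow(C, -1))))
Function('D')(L, v) = Add(Rational(21, 2), Mul(Rational(1, 2), L)) (Function('D')(L, v) = Mul(Rational(-1, 2), Add(-21, Mul(-1, L))) = Add(Rational(21, 2), Mul(Rational(1, 2), L)))
Add(Pow(Add(Function('w')(-50), -35963), -1), Mul(-1, Function('D')(Function('c')(9, -11), -207))) = Add(Pow(Add(-50, -35963), -1), Mul(-1, Add(Rational(21, 2), Mul(Rational(1, 2), Mul(Pow(-11, -1), Add(-7, -11)))))) = Add(Pow(-36013, -1), Mul(-1, Add(Rational(21, 2), Mul(Rational(1, 2), Mul(Rational(-1, 11), -18))))) = Add(Rational(-1, 36013), Mul(-1, Add(Rational(21, 2), Mul(Rational(1, 2), Rational(18, 11))))) = Add(Rational(-1, 36013), Mul(-1, Add(Rational(21, 2), Rational(9, 11)))) = Add(Rational(-1, 36013), Mul(-1, Rational(249, 22))) = Add(Rational(-1, 36013), Rational(-249, 22)) = Rational(-8967259, 792286)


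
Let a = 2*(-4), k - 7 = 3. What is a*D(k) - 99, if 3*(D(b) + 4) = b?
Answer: -281/3 ≈ -93.667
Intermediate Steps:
k = 10 (k = 7 + 3 = 10)
D(b) = -4 + b/3
a = -8
a*D(k) - 99 = -8*(-4 + (⅓)*10) - 99 = -8*(-4 + 10/3) - 99 = -8*(-⅔) - 99 = 16/3 - 99 = -281/3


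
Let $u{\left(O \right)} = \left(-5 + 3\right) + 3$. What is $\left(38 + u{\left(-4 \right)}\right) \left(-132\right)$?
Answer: $-5148$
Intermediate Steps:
$u{\left(O \right)} = 1$ ($u{\left(O \right)} = -2 + 3 = 1$)
$\left(38 + u{\left(-4 \right)}\right) \left(-132\right) = \left(38 + 1\right) \left(-132\right) = 39 \left(-132\right) = -5148$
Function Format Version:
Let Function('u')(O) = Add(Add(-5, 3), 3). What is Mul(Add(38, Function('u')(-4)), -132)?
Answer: -5148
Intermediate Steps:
Function('u')(O) = 1 (Function('u')(O) = Add(-2, 3) = 1)
Mul(Add(38, Function('u')(-4)), -132) = Mul(Add(38, 1), -132) = Mul(39, -132) = -5148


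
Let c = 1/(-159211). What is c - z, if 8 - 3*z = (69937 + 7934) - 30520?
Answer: 2512508790/159211 ≈ 15781.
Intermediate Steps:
c = -1/159211 ≈ -6.2810e-6
z = -15781 (z = 8/3 - ((69937 + 7934) - 30520)/3 = 8/3 - (77871 - 30520)/3 = 8/3 - ⅓*47351 = 8/3 - 47351/3 = -15781)
c - z = -1/159211 - 1*(-15781) = -1/159211 + 15781 = 2512508790/159211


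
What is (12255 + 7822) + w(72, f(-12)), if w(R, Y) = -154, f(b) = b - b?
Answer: 19923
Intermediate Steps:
f(b) = 0
(12255 + 7822) + w(72, f(-12)) = (12255 + 7822) - 154 = 20077 - 154 = 19923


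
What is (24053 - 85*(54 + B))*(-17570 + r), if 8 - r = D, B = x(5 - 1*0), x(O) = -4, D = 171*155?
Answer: -872658801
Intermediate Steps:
D = 26505
B = -4
r = -26497 (r = 8 - 1*26505 = 8 - 26505 = -26497)
(24053 - 85*(54 + B))*(-17570 + r) = (24053 - 85*(54 - 4))*(-17570 - 26497) = (24053 - 85*50)*(-44067) = (24053 - 4250)*(-44067) = 19803*(-44067) = -872658801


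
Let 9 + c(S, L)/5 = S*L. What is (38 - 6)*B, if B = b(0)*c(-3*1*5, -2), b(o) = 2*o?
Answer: 0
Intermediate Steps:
c(S, L) = -45 + 5*L*S (c(S, L) = -45 + 5*(S*L) = -45 + 5*(L*S) = -45 + 5*L*S)
B = 0 (B = (2*0)*(-45 + 5*(-2)*(-3*1*5)) = 0*(-45 + 5*(-2)*(-3*5)) = 0*(-45 + 5*(-2)*(-15)) = 0*(-45 + 150) = 0*105 = 0)
(38 - 6)*B = (38 - 6)*0 = 32*0 = 0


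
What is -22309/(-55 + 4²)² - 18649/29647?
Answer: -689760052/45093087 ≈ -15.296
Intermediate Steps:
-22309/(-55 + 4²)² - 18649/29647 = -22309/(-55 + 16)² - 18649*1/29647 = -22309/((-39)²) - 18649/29647 = -22309/1521 - 18649/29647 = -689760052/45093087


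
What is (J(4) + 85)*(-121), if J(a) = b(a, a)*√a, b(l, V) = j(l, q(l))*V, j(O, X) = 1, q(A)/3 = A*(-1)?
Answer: -11253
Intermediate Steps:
q(A) = -3*A (q(A) = 3*(A*(-1)) = 3*(-A) = -3*A)
b(l, V) = V (b(l, V) = 1*V = V)
J(a) = a^(3/2) (J(a) = a*√a = a^(3/2))
(J(4) + 85)*(-121) = (4^(3/2) + 85)*(-121) = (8 + 85)*(-121) = 93*(-121) = -11253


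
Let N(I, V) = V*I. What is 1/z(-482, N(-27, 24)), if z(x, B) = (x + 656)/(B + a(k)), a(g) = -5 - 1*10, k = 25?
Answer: -221/58 ≈ -3.8103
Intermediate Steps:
N(I, V) = I*V
a(g) = -15 (a(g) = -5 - 10 = -15)
z(x, B) = (656 + x)/(-15 + B) (z(x, B) = (x + 656)/(B - 15) = (656 + x)/(-15 + B))
1/z(-482, N(-27, 24)) = 1/((656 - 482)/(-15 - 27*24)) = 1/(174/(-15 - 648)) = 1/(174/(-663)) = 1/(-1/663*174) = 1/(-58/221) = -221/58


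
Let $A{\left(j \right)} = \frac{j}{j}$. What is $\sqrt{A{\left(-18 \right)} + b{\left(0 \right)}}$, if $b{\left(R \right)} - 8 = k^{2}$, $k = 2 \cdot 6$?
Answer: $3 \sqrt{17} \approx 12.369$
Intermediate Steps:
$k = 12$
$A{\left(j \right)} = 1$
$b{\left(R \right)} = 152$ ($b{\left(R \right)} = 8 + 12^{2} = 8 + 144 = 152$)
$\sqrt{A{\left(-18 \right)} + b{\left(0 \right)}} = \sqrt{1 + 152} = \sqrt{153} = 3 \sqrt{17}$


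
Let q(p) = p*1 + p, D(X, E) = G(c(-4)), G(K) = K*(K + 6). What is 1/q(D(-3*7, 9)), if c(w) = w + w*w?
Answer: 1/432 ≈ 0.0023148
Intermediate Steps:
c(w) = w + w²
G(K) = K*(6 + K)
D(X, E) = 216 (D(X, E) = (-4*(1 - 4))*(6 - 4*(1 - 4)) = (-4*(-3))*(6 - 4*(-3)) = 12*(6 + 12) = 12*18 = 216)
q(p) = 2*p (q(p) = p + p = 2*p)
1/q(D(-3*7, 9)) = 1/(2*216) = 1/432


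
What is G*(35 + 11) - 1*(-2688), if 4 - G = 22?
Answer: 1860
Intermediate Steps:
G = -18 (G = 4 - 1*22 = 4 - 22 = -18)
G*(35 + 11) - 1*(-2688) = -18*(35 + 11) - 1*(-2688) = -18*46 + 2688 = -828 + 2688 = 1860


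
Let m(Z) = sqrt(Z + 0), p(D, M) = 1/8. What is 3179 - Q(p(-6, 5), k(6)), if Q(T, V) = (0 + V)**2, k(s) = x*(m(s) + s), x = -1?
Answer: 3137 - 12*sqrt(6) ≈ 3107.6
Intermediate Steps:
p(D, M) = 1/8
m(Z) = sqrt(Z)
k(s) = -s - sqrt(s) (k(s) = -(sqrt(s) + s) = -(s + sqrt(s)) = -s - sqrt(s))
Q(T, V) = V**2
3179 - Q(p(-6, 5), k(6)) = 3179 - (-1*6 - sqrt(6))**2 = 3179 - (-6 - sqrt(6))**2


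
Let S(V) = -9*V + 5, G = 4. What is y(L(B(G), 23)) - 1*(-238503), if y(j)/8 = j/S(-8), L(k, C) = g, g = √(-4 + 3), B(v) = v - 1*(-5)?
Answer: 238503 + 8*I/77 ≈ 2.385e+5 + 0.1039*I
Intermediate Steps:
S(V) = 5 - 9*V
B(v) = 5 + v (B(v) = v + 5 = 5 + v)
g = I (g = √(-1) = I ≈ 1.0*I)
L(k, C) = I
y(j) = 8*j/77 (y(j) = 8*(j/(5 - 9*(-8))) = 8*(j/(5 + 72)) = 8*(j/77) = 8*j/77)
y(L(B(G), 23)) - 1*(-238503) = 8*I/77 - 1*(-238503) = 8*I/77 + 238503 = 238503 + 8*I/77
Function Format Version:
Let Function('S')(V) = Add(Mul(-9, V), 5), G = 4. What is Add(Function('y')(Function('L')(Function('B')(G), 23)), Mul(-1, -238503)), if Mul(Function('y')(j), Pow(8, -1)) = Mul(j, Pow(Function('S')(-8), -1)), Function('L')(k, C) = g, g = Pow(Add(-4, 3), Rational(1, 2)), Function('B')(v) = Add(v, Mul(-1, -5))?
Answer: Add(238503, Mul(Rational(8, 77), I)) ≈ Add(2.3850e+5, Mul(0.10390, I))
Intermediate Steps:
Function('S')(V) = Add(5, Mul(-9, V))
Function('B')(v) = Add(5, v) (Function('B')(v) = Add(v, 5) = Add(5, v))
g = I (g = Pow(-1, Rational(1, 2)) = I ≈ Mul(1.0000, I))
Function('L')(k, C) = I
Function('y')(j) = Mul(Rational(8, 77), j) (Function('y')(j) = Mul(8, Mul(j, Pow(Add(5, Mul(-9, -8)), -1))) = Mul(8, Mul(j, Pow(Add(5, 72), -1))) = Mul(8, Mul(j, Pow(77, -1))) = Mul(8, Mul(j, Rational(1, 77))) = Mul(8, Mul(Rational(1, 77), j)) = Mul(Rational(8, 77), j))
Add(Function('y')(Function('L')(Function('B')(G), 23)), Mul(-1, -238503)) = Add(Mul(Rational(8, 77), I), Mul(-1, -238503)) = Add(Mul(Rational(8, 77), I), 238503) = Add(238503, Mul(Rational(8, 77), I))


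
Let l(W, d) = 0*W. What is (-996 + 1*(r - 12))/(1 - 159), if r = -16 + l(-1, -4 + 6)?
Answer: 512/79 ≈ 6.4810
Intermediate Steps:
l(W, d) = 0
r = -16 (r = -16 + 0 = -16)
(-996 + 1*(r - 12))/(1 - 159) = (-996 + 1*(-16 - 12))/(1 - 159) = (-996 + 1*(-28))/(-158) = (-996 - 28)*(-1/158) = -1024*(-1/158) = 512/79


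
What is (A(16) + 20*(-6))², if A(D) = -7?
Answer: 16129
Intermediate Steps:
(A(16) + 20*(-6))² = (-7 + 20*(-6))² = (-7 - 120)² = (-127)² = 16129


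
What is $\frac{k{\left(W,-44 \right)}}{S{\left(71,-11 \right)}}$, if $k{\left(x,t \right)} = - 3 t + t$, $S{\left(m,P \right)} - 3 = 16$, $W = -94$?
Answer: $\frac{88}{19} \approx 4.6316$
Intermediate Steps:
$S{\left(m,P \right)} = 19$ ($S{\left(m,P \right)} = 3 + 16 = 19$)
$k{\left(x,t \right)} = - 2 t$
$\frac{k{\left(W,-44 \right)}}{S{\left(71,-11 \right)}} = \frac{\left(-2\right) \left(-44\right)}{19} = 88 \cdot \frac{1}{19} = \frac{88}{19}$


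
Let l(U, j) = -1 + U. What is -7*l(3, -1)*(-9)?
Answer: 126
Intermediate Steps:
-7*l(3, -1)*(-9) = -7*(-1 + 3)*(-9) = -7*2*(-9) = -14*(-9) = 126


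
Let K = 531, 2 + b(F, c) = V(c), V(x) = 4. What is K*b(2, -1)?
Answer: 1062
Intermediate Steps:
b(F, c) = 2 (b(F, c) = -2 + 4 = 2)
K*b(2, -1) = 531*2 = 1062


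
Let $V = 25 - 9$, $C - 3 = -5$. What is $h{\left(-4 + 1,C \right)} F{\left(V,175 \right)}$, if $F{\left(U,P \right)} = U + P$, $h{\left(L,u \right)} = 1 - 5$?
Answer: $-764$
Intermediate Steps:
$C = -2$ ($C = 3 - 5 = -2$)
$h{\left(L,u \right)} = -4$ ($h{\left(L,u \right)} = 1 - 5 = -4$)
$V = 16$ ($V = 25 - 9 = 16$)
$F{\left(U,P \right)} = P + U$
$h{\left(-4 + 1,C \right)} F{\left(V,175 \right)} = - 4 \left(175 + 16\right) = \left(-4\right) 191 = -764$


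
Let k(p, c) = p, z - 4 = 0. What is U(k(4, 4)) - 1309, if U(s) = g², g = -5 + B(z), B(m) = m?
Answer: -1308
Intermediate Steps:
z = 4 (z = 4 + 0 = 4)
g = -1 (g = -5 + 4 = -1)
U(s) = 1 (U(s) = (-1)² = 1)
U(k(4, 4)) - 1309 = 1 - 1309 = -1308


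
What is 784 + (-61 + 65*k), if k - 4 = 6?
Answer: 1373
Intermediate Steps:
k = 10 (k = 4 + 6 = 10)
784 + (-61 + 65*k) = 784 + (-61 + 65*10) = 784 + (-61 + 650) = 784 + 589 = 1373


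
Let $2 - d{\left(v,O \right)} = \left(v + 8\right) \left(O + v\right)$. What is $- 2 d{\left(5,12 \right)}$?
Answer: $438$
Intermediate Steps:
$d{\left(v,O \right)} = 2 - \left(8 + v\right) \left(O + v\right)$ ($d{\left(v,O \right)} = 2 - \left(v + 8\right) \left(O + v\right) = 2 - \left(8 + v\right) \left(O + v\right)$)
$- 2 d{\left(5,12 \right)} = - 2 \left(2 - 5^{2} - 96 - 40 - 12 \cdot 5\right) = - 2 \left(2 - 25 - 96 - 40 - 60\right) = \left(-2\right) \left(-219\right) = 438$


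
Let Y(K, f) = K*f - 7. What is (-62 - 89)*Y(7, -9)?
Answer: 10570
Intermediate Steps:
Y(K, f) = -7 + K*f
(-62 - 89)*Y(7, -9) = (-62 - 89)*(-7 + 7*(-9)) = -151*(-7 - 63) = -151*(-70) = 10570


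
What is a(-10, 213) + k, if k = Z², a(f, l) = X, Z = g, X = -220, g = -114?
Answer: 12776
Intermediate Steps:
Z = -114
a(f, l) = -220
k = 12996 (k = (-114)² = 12996)
a(-10, 213) + k = -220 + 12996 = 12776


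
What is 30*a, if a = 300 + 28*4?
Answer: 12360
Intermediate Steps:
a = 412 (a = 300 + 112 = 412)
30*a = 30*412 = 12360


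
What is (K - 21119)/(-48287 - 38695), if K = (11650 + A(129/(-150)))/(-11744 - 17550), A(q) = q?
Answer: 10311193919/42467511800 ≈ 0.24280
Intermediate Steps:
K = -582457/1464700 (K = (11650 + 129/(-150))/(-11744 - 17550) = (11650 + 129*(-1/150))/(-29294) = (11650 - 43/50)*(-1/29294) = (582457/50)*(-1/29294) = -582457/1464700 ≈ -0.39766)
(K - 21119)/(-48287 - 38695) = (-582457/1464700 - 21119)/(-48287 - 38695) = -30933581757/1464700/(-86982) = -30933581757/1464700*(-1/86982) = 10311193919/42467511800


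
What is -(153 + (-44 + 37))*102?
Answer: -14892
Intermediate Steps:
-(153 + (-44 + 37))*102 = -(153 - 7)*102 = -146*102 = -1*14892 = -14892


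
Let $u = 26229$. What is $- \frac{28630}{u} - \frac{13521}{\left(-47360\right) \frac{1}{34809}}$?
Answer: $\frac{1763341173883}{177457920} \approx 9936.7$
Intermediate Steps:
$- \frac{28630}{u} - \frac{13521}{\left(-47360\right) \frac{1}{34809}} = - \frac{28630}{26229} - \frac{13521}{\left(-47360\right) \frac{1}{34809}} = \left(-28630\right) \frac{1}{26229} - \frac{13521}{\left(-47360\right) \frac{1}{34809}} = - \frac{4090}{3747} - \frac{13521}{- \frac{47360}{34809}} = - \frac{4090}{3747} - - \frac{470652489}{47360} = - \frac{4090}{3747} + \frac{470652489}{47360} = \frac{1763341173883}{177457920}$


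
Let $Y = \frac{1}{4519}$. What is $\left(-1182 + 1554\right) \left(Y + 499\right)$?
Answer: $\frac{838853304}{4519} \approx 1.8563 \cdot 10^{5}$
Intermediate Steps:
$Y = \frac{1}{4519} \approx 0.00022129$
$\left(-1182 + 1554\right) \left(Y + 499\right) = \left(-1182 + 1554\right) \left(\frac{1}{4519} + 499\right) = 372 \cdot \frac{2254982}{4519} = \frac{838853304}{4519}$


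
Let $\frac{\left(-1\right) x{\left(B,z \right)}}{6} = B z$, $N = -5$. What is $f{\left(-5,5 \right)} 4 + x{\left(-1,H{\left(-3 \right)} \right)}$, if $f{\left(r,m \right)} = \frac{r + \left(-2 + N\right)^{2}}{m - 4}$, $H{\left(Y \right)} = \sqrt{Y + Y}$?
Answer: $176 + 6 i \sqrt{6} \approx 176.0 + 14.697 i$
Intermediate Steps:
$H{\left(Y \right)} = \sqrt{2} \sqrt{Y}$ ($H{\left(Y \right)} = \sqrt{2 Y} = \sqrt{2} \sqrt{Y}$)
$f{\left(r,m \right)} = \frac{49 + r}{-4 + m}$ ($f{\left(r,m \right)} = \frac{r + \left(-2 - 5\right)^{2}}{m - 4} = \frac{r + \left(-7\right)^{2}}{-4 + m} = \frac{r + 49}{-4 + m} = \frac{49 + r}{-4 + m}$)
$x{\left(B,z \right)} = - 6 B z$
$f{\left(-5,5 \right)} 4 + x{\left(-1,H{\left(-3 \right)} \right)} = \frac{49 - 5}{-4 + 5} \cdot 4 - - 6 \sqrt{2} \sqrt{-3} = 1^{-1} \cdot 44 \cdot 4 - - 6 \sqrt{2} i \sqrt{3} = 1 \cdot 44 \cdot 4 - - 6 i \sqrt{6} = 44 \cdot 4 + 6 i \sqrt{6} = 176 + 6 i \sqrt{6}$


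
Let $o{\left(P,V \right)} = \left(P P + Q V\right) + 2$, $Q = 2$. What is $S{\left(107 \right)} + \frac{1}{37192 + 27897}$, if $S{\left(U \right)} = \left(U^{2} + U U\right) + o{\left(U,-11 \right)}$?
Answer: $\frac{2234310104}{65089} \approx 34327.0$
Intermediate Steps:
$o{\left(P,V \right)} = 2 + P^{2} + 2 V$ ($o{\left(P,V \right)} = \left(P P + 2 V\right) + 2 = \left(P^{2} + 2 V\right) + 2 = 2 + P^{2} + 2 V$)
$S{\left(U \right)} = -20 + 3 U^{2}$ ($S{\left(U \right)} = \left(U^{2} + U U\right) + \left(2 + U^{2} + 2 \left(-11\right)\right) = \left(U^{2} + U^{2}\right) + \left(2 + U^{2} - 22\right) = 2 U^{2} + \left(-20 + U^{2}\right) = -20 + 3 U^{2}$)
$S{\left(107 \right)} + \frac{1}{37192 + 27897} = \left(-20 + 3 \cdot 107^{2}\right) + \frac{1}{37192 + 27897} = \left(-20 + 3 \cdot 11449\right) + \frac{1}{65089} = \left(-20 + 34347\right) + \frac{1}{65089} = 34327 + \frac{1}{65089} = \frac{2234310104}{65089}$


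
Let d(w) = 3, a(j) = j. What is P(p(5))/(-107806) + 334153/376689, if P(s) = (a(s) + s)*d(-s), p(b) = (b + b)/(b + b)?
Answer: 44035988/49644663 ≈ 0.88702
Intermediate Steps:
p(b) = 1 (p(b) = (2*b)/((2*b)) = (2*b)*(1/(2*b)) = 1)
P(s) = 6*s (P(s) = (s + s)*3 = (2*s)*3 = 6*s)
P(p(5))/(-107806) + 334153/376689 = (6*1)/(-107806) + 334153/376689 = 6*(-1/107806) + 334153*(1/376689) = -3/53903 + 817/921 = 44035988/49644663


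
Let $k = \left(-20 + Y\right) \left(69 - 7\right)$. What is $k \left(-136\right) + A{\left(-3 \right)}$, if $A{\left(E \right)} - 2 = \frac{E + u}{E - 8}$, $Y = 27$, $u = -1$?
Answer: $- \frac{649238}{11} \approx -59022.0$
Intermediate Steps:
$k = 434$ ($k = \left(-20 + 27\right) \left(69 - 7\right) = 7 \cdot 62 = 434$)
$A{\left(E \right)} = 2 + \frac{-1 + E}{-8 + E}$ ($A{\left(E \right)} = 2 + \frac{E - 1}{E - 8} = 2 + \frac{-1 + E}{-8 + E}$)
$k \left(-136\right) + A{\left(-3 \right)} = 434 \left(-136\right) + \frac{-17 + 3 \left(-3\right)}{-8 - 3} = -59024 + \frac{-17 - 9}{-11} = -59024 - - \frac{26}{11} = -59024 + \frac{26}{11} = - \frac{649238}{11}$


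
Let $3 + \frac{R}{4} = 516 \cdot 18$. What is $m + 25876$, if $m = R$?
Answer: $63016$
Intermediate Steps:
$R = 37140$ ($R = -12 + 4 \cdot 516 \cdot 18 = -12 + 4 \cdot 9288 = -12 + 37152 = 37140$)
$m = 37140$
$m + 25876 = 37140 + 25876 = 63016$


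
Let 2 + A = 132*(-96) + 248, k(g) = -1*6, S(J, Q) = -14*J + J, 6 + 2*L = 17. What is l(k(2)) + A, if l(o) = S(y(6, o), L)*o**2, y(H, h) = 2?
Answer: -13362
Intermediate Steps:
L = 11/2 (L = -3 + (1/2)*17 = -3 + 17/2 = 11/2 ≈ 5.5000)
S(J, Q) = -13*J
k(g) = -6
l(o) = -26*o**2 (l(o) = (-13*2)*o**2 = -26*o**2)
A = -12426 (A = -2 + (132*(-96) + 248) = -2 + (-12672 + 248) = -2 - 12424 = -12426)
l(k(2)) + A = -26*(-6)**2 - 12426 = -26*36 - 12426 = -936 - 12426 = -13362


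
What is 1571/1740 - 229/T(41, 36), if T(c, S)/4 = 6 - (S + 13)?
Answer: 41792/18705 ≈ 2.2343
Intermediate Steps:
T(c, S) = -28 - 4*S (T(c, S) = 4*(6 - (S + 13)) = 4*(6 - (13 + S)) = 4*(6 + (-13 - S)) = 4*(-7 - S) = -28 - 4*S)
1571/1740 - 229/T(41, 36) = 1571/1740 - 229/(-28 - 4*36) = 1571*(1/1740) - 229/(-28 - 144) = 1571/1740 - 229/(-172) = 1571/1740 - 229*(-1/172) = 1571/1740 + 229/172 = 41792/18705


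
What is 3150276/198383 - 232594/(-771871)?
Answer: 2477749381898/153126084593 ≈ 16.181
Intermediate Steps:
3150276/198383 - 232594/(-771871) = 3150276*(1/198383) - 232594*(-1/771871) = 3150276/198383 + 232594/771871 = 2477749381898/153126084593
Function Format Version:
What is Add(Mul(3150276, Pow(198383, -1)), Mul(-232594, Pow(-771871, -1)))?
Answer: Rational(2477749381898, 153126084593) ≈ 16.181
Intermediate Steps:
Add(Mul(3150276, Pow(198383, -1)), Mul(-232594, Pow(-771871, -1))) = Add(Mul(3150276, Rational(1, 198383)), Mul(-232594, Rational(-1, 771871))) = Add(Rational(3150276, 198383), Rational(232594, 771871)) = Rational(2477749381898, 153126084593)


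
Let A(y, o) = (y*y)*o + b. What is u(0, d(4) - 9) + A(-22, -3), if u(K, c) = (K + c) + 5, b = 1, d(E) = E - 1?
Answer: -1452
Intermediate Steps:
d(E) = -1 + E
A(y, o) = 1 + o*y² (A(y, o) = (y*y)*o + 1 = y²*o + 1 = o*y² + 1 = 1 + o*y²)
u(K, c) = 5 + K + c
u(0, d(4) - 9) + A(-22, -3) = (5 + 0 + ((-1 + 4) - 9)) + (1 - 3*(-22)²) = (5 + 0 + (3 - 9)) + (1 - 3*484) = (5 + 0 - 6) + (1 - 1452) = -1 - 1451 = -1452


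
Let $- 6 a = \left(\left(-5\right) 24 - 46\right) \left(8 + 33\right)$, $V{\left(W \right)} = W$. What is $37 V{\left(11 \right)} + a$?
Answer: $\frac{4624}{3} \approx 1541.3$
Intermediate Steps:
$a = \frac{3403}{3}$ ($a = - \frac{\left(\left(-5\right) 24 - 46\right) \left(8 + 33\right)}{6} = - \frac{\left(-120 - 46\right) 41}{6} = - \frac{\left(-166\right) 41}{6} = \left(- \frac{1}{6}\right) \left(-6806\right) = \frac{3403}{3} \approx 1134.3$)
$37 V{\left(11 \right)} + a = 37 \cdot 11 + \frac{3403}{3} = 407 + \frac{3403}{3} = \frac{4624}{3}$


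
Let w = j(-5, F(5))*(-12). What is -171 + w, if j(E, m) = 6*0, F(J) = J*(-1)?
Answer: -171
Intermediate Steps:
F(J) = -J
j(E, m) = 0
w = 0 (w = 0*(-12) = 0)
-171 + w = -171 + 0 = -171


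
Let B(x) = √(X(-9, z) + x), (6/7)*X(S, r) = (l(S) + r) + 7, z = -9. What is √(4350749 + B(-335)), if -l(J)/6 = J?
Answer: √(39156741 + 3*I*√2469)/3 ≈ 2085.8 + 0.0039703*I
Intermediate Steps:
l(J) = -6*J
X(S, r) = 49/6 - 7*S + 7*r/6 (X(S, r) = 7*((-6*S + r) + 7)/6 = 7*((r - 6*S) + 7)/6 = 7*(7 + r - 6*S)/6 = 49/6 - 7*S + 7*r/6)
B(x) = √(182/3 + x) (B(x) = √((49/6 - 7*(-9) + (7/6)*(-9)) + x) = √((49/6 + 63 - 21/2) + x) = √(182/3 + x))
√(4350749 + B(-335)) = √(4350749 + √(546 + 9*(-335))/3) = √(4350749 + √(546 - 3015)/3) = √(4350749 + √(-2469)/3) = √(4350749 + (I*√2469)/3) = √(4350749 + I*√2469/3)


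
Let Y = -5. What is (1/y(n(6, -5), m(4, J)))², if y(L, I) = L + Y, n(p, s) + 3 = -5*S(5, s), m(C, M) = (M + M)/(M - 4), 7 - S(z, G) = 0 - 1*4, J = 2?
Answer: 1/3969 ≈ 0.00025195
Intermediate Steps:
S(z, G) = 11 (S(z, G) = 7 - (0 - 1*4) = 7 - (0 - 4) = 7 - 1*(-4) = 7 + 4 = 11)
m(C, M) = 2*M/(-4 + M) (m(C, M) = (2*M)/(-4 + M) = 2*M/(-4 + M))
n(p, s) = -58 (n(p, s) = -3 - 5*11 = -3 - 55 = -58)
y(L, I) = -5 + L (y(L, I) = L - 5 = -5 + L)
(1/y(n(6, -5), m(4, J)))² = (1/(-5 - 58))² = (1/(-63))² = (-1/63)² = 1/3969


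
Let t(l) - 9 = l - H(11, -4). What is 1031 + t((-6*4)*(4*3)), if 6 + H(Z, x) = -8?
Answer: 766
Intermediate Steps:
H(Z, x) = -14 (H(Z, x) = -6 - 8 = -14)
t(l) = 23 + l (t(l) = 9 + (l - 1*(-14)) = 9 + (l + 14) = 9 + (14 + l) = 23 + l)
1031 + t((-6*4)*(4*3)) = 1031 + (23 + (-6*4)*(4*3)) = 1031 + (23 - 24*12) = 1031 + (23 - 288) = 1031 - 265 = 766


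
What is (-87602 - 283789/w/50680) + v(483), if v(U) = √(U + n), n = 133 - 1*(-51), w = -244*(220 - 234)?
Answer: -15165910817549/173122880 + √667 ≈ -87576.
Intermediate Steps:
w = 3416 (w = -244*(-14) = 3416)
n = 184 (n = 133 + 51 = 184)
v(U) = √(184 + U) (v(U) = √(U + 184) = √(184 + U))
(-87602 - 283789/w/50680) + v(483) = (-87602 - 283789/3416/50680) + √(184 + 483) = (-87602 - 283789*1/3416*(1/50680)) + √667 = (-87602 - 283789/3416*1/50680) + √667 = (-87602 - 283789/173122880) + √667 = -15165910817549/173122880 + √667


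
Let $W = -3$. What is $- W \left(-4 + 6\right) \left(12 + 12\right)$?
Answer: $144$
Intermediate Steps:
$- W \left(-4 + 6\right) \left(12 + 12\right) = - - 3 \left(-4 + 6\right) \left(12 + 12\right) = - \left(-3\right) 2 \cdot 24 = - \left(-6\right) 24 = \left(-1\right) \left(-144\right) = 144$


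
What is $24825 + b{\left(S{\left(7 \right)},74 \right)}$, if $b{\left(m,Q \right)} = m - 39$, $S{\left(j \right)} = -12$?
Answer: $24774$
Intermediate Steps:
$b{\left(m,Q \right)} = -39 + m$ ($b{\left(m,Q \right)} = m - 39 = -39 + m$)
$24825 + b{\left(S{\left(7 \right)},74 \right)} = 24825 - 51 = 24774$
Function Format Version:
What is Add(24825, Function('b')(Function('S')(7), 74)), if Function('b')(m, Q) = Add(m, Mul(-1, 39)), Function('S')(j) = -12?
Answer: 24774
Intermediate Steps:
Function('b')(m, Q) = Add(-39, m) (Function('b')(m, Q) = Add(m, -39) = Add(-39, m))
Add(24825, Function('b')(Function('S')(7), 74)) = Add(24825, Add(-39, -12)) = Add(24825, -51) = 24774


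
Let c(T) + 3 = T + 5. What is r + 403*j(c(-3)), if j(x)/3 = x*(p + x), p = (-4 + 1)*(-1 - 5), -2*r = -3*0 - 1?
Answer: -41105/2 ≈ -20553.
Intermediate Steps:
c(T) = 2 + T (c(T) = -3 + (T + 5) = -3 + (5 + T) = 2 + T)
r = ½ (r = -(-3*0 - 1)/2 = -(0 - 1)/2 = -½*(-1) = ½ ≈ 0.50000)
p = 18 (p = -3*(-6) = 18)
j(x) = 3*x*(18 + x) (j(x) = 3*(x*(18 + x)) = 3*x*(18 + x))
r + 403*j(c(-3)) = ½ + 403*(3*(2 - 3)*(18 + (2 - 3))) = ½ + 403*(3*(-1)*(18 - 1)) = ½ + 403*(3*(-1)*17) = ½ + 403*(-51) = ½ - 20553 = -41105/2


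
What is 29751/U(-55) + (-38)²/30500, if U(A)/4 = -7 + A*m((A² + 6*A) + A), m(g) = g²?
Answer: 553298790733/11691504213500 ≈ 0.047325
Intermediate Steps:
U(A) = -28 + 4*A*(A² + 7*A)² (U(A) = 4*(-7 + A*((A² + 6*A) + A)²) = 4*(-7 + A*(A² + 7*A)²) = -28 + 4*A*(A² + 7*A)²)
29751/U(-55) + (-38)²/30500 = 29751/(-28 + 4*(-55)³*(7 - 55)²) + (-38)²/30500 = 29751/(-28 + 4*(-166375)*(-48)²) + 1444*(1/30500) = 29751/(-28 + 4*(-166375)*2304) + 361/7625 = 29751/(-28 - 1533312000) + 361/7625 = 29751/(-1533312028) + 361/7625 = 29751*(-1/1533312028) + 361/7625 = -29751/1533312028 + 361/7625 = 553298790733/11691504213500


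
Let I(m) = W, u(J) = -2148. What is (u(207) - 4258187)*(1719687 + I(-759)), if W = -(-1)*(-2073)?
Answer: -7317611040690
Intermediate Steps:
W = -2073 (W = -1*2073 = -2073)
I(m) = -2073
(u(207) - 4258187)*(1719687 + I(-759)) = (-2148 - 4258187)*(1719687 - 2073) = -4260335*1717614 = -7317611040690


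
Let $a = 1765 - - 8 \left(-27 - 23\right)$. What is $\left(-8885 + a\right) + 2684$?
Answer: $-4836$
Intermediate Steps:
$a = 1365$ ($a = 1765 - \left(-8\right) \left(-50\right) = 1765 - 400 = 1365$)
$\left(-8885 + a\right) + 2684 = \left(-8885 + 1365\right) + 2684 = -7520 + 2684 = -4836$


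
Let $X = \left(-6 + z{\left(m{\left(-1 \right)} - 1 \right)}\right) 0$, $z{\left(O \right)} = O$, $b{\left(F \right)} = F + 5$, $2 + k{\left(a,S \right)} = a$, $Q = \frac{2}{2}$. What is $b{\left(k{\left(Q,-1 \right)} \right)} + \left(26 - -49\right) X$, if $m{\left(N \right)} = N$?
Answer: $4$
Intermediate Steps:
$Q = 1$ ($Q = 2 \cdot \frac{1}{2} = 1$)
$k{\left(a,S \right)} = -2 + a$
$b{\left(F \right)} = 5 + F$
$X = 0$ ($X = \left(-6 - 2\right) 0 = \left(-8\right) 0 = 0$)
$b{\left(k{\left(Q,-1 \right)} \right)} + \left(26 - -49\right) X = \left(5 + \left(-2 + 1\right)\right) + \left(26 - -49\right) 0 = \left(5 - 1\right) + \left(26 + 49\right) 0 = 4 + 75 \cdot 0 = 4 + 0 = 4$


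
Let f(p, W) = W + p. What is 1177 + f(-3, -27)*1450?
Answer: -42323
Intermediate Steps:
1177 + f(-3, -27)*1450 = 1177 + (-27 - 3)*1450 = 1177 - 30*1450 = 1177 - 43500 = -42323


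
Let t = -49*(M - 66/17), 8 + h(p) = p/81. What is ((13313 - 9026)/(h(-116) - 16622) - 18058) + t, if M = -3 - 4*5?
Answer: -383394224777/22901482 ≈ -16741.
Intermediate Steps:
h(p) = -8 + p/81
M = -23 (M = -3 - 20 = -23)
t = 22393/17 (t = -49*(-23 - 66/17) = -49*(-457/17) = 22393/17 ≈ 1317.2)
((13313 - 9026)/(h(-116) - 16622) - 18058) + t = ((13313 - 9026)/((-8 + (1/81)*(-116)) - 16622) - 18058) + 22393/17 = (4287/((-8 - 116/81) - 16622) - 18058) + 22393/17 = (4287/(-764/81 - 16622) - 18058) + 22393/17 = (4287/(-1347146/81) - 18058) + 22393/17 = (4287*(-81/1347146) - 18058) + 22393/17 = (-347247/1347146 - 18058) + 22393/17 = -24327109715/1347146 + 22393/17 = -383394224777/22901482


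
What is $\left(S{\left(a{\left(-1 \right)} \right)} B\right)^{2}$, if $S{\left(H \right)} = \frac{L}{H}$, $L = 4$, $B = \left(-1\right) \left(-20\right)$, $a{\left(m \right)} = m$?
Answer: $6400$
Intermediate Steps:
$B = 20$
$S{\left(H \right)} = \frac{4}{H}$
$\left(S{\left(a{\left(-1 \right)} \right)} B\right)^{2} = \left(\frac{4}{-1} \cdot 20\right)^{2} = \left(4 \left(-1\right) 20\right)^{2} = \left(\left(-4\right) 20\right)^{2} = \left(-80\right)^{2} = 6400$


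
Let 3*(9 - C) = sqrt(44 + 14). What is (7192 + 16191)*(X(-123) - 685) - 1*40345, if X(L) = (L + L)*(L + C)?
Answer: 639695152 + 1917406*sqrt(58) ≈ 6.5430e+8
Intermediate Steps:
C = 9 - sqrt(58)/3 (C = 9 - sqrt(44 + 14)/3 = 9 - sqrt(58)/3 ≈ 6.4614)
X(L) = 2*L*(9 + L - sqrt(58)/3) (X(L) = (L + L)*(L + (9 - sqrt(58)/3)) = (2*L)*(9 + L - sqrt(58)/3) = 2*L*(9 + L - sqrt(58)/3))
(7192 + 16191)*(X(-123) - 685) - 1*40345 = (7192 + 16191)*((2/3)*(-123)*(27 - sqrt(58) + 3*(-123)) - 685) - 1*40345 = 23383*((2/3)*(-123)*(27 - sqrt(58) - 369) - 685) - 40345 = 23383*((2/3)*(-123)*(-342 - sqrt(58)) - 685) - 40345 = 23383*((28044 + 82*sqrt(58)) - 685) - 40345 = 23383*(27359 + 82*sqrt(58)) - 40345 = (639735497 + 1917406*sqrt(58)) - 40345 = 639695152 + 1917406*sqrt(58)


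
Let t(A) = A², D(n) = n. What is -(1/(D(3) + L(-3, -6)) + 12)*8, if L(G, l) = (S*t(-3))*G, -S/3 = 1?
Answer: -2018/21 ≈ -96.095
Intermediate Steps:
S = -3 (S = -3*1 = -3)
L(G, l) = -27*G (L(G, l) = (-3*(-3)²)*G = (-3*9)*G = -27*G)
-(1/(D(3) + L(-3, -6)) + 12)*8 = -(1/(3 - 27*(-3)) + 12)*8 = -(1/(3 + 81) + 12)*8 = -(1/84 + 12)*8 = -1009*8/84 = -1*2018/21 = -2018/21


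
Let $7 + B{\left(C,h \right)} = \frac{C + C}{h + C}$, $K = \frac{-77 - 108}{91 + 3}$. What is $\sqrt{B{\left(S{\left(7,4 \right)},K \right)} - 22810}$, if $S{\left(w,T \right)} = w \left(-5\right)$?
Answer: $\frac{i \sqrt{11020266805}}{695} \approx 151.05 i$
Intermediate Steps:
$K = - \frac{185}{94} \approx -1.9681$
$S{\left(w,T \right)} = - 5 w$
$B{\left(C,h \right)} = -7 + \frac{2 C}{C + h}$ ($B{\left(C,h \right)} = -7 + \frac{C + C}{h + C} = -7 + \frac{2 C}{C + h}$)
$\sqrt{B{\left(S{\left(7,4 \right)},K \right)} - 22810} = \sqrt{\frac{\left(-7\right) \left(- \frac{185}{94}\right) - 5 \left(\left(-5\right) 7\right)}{\left(-5\right) 7 - \frac{185}{94}} - 22810} = \sqrt{\frac{\frac{1295}{94} - -175}{-35 - \frac{185}{94}} - 22810} = \sqrt{\frac{\frac{1295}{94} + 175}{- \frac{3475}{94}} - 22810} = \sqrt{\left(- \frac{94}{3475}\right) \frac{17745}{94} - 22810} = \sqrt{- \frac{3549}{695} - 22810} = \sqrt{- \frac{15856499}{695}} = \frac{i \sqrt{11020266805}}{695}$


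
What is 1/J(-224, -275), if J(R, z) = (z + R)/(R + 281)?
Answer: -57/499 ≈ -0.11423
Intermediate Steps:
J(R, z) = (R + z)/(281 + R)
1/J(-224, -275) = 1/((-224 - 275)/(281 - 224)) = 1/(-499/57) = -57/499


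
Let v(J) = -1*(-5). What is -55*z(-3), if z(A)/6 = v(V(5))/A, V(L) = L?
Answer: 550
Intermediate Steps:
v(J) = 5
z(A) = 30/A (z(A) = 6*(5/A) = 30/A)
-55*z(-3) = -1650/(-3) = -1650*(-1)/3 = -55*(-10) = 550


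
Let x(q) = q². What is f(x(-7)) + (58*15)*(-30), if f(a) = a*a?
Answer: -23699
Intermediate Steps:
f(a) = a²
f(x(-7)) + (58*15)*(-30) = ((-7)²)² + (58*15)*(-30) = 49² + 870*(-30) = 2401 - 26100 = -23699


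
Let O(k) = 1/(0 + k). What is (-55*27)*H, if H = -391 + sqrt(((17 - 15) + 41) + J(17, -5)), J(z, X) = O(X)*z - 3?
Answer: 580635 - 297*sqrt(915) ≈ 5.7165e+5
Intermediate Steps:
O(k) = 1/k
J(z, X) = -3 + z/X (J(z, X) = z/X - 3 = -3 + z/X)
H = -391 + sqrt(915)/5 (H = -391 + sqrt(((17 - 15) + 41) + (-3 + 17/(-5))) = -391 + sqrt((2 + 41) + (-3 + 17*(-1/5))) = -391 + sqrt(43 + (-3 - 17/5)) = -391 + sqrt(43 - 32/5) = -391 + sqrt(183/5) = -391 + sqrt(915)/5 ≈ -384.95)
(-55*27)*H = (-55*27)*(-391 + sqrt(915)/5) = -1485*(-391 + sqrt(915)/5) = 580635 - 297*sqrt(915)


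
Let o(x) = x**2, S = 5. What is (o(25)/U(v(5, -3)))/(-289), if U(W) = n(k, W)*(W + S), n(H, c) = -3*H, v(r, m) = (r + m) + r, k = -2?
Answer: -625/20808 ≈ -0.030037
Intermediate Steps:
v(r, m) = m + 2*r (v(r, m) = (m + r) + r = m + 2*r)
U(W) = 30 + 6*W (U(W) = (-3*(-2))*(W + 5) = 6*(5 + W) = 30 + 6*W)
(o(25)/U(v(5, -3)))/(-289) = (25**2/(30 + 6*(-3 + 2*5)))/(-289) = (625/(30 + 6*(-3 + 10)))*(-1/289) = (625/(30 + 6*7))*(-1/289) = (625/(30 + 42))*(-1/289) = (625/72)*(-1/289) = -625/20808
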